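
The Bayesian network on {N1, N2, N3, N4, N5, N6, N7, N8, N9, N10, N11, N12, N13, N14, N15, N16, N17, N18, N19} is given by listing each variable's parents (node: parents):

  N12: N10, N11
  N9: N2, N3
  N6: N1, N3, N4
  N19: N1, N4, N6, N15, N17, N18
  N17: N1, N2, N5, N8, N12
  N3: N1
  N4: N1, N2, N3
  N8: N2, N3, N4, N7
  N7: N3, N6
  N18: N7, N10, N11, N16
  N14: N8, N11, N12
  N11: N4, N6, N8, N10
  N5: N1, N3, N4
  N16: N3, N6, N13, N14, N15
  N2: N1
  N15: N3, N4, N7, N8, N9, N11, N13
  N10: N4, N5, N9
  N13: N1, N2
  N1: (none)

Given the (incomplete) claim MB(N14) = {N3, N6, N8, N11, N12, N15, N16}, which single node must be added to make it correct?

Pa(N14) = {N8, N11, N12}.
Children of N14: N16.
Co-parents of N14 (other parents of its children):
  N16 also has parents N3, N6, N13, N15.
MB(N14) = {N3, N6, N8, N11, N12, N13, N15, N16}.
Comparing with the claimed set, N13 is missing.

N13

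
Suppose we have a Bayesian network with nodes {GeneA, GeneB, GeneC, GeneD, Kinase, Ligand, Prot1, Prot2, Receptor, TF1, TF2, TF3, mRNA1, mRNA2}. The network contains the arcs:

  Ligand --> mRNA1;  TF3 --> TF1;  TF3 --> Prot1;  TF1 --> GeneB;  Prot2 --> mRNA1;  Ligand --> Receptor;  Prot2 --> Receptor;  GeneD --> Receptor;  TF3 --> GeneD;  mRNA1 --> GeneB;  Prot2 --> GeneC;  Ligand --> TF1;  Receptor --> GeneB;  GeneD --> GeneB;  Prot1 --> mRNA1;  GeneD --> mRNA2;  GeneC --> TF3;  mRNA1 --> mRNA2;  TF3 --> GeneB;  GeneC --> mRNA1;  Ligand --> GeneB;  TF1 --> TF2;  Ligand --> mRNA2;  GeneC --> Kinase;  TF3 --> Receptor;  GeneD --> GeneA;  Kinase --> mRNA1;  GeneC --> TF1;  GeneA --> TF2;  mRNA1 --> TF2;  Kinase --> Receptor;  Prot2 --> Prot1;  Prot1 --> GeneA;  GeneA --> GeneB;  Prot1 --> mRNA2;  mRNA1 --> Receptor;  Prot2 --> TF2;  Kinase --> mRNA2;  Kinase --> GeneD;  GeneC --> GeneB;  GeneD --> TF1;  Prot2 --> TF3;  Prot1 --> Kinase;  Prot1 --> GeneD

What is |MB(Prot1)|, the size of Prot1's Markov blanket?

9

Recall MB(v) = parents ∪ children ∪ spouses, where spouses are the other parents of v's children.
Prot1 has parents Prot2, TF3.
Prot1 has children GeneA, GeneD, Kinase, mRNA1, mRNA2.
For each child, the remaining parents (spouses of Prot1):
  parents(Kinase) \ {Prot1} = {GeneC}.
  GeneD's other parents are Kinase, TF3.
  mRNA1's other parents are GeneC, Kinase, Ligand, Prot2.
  mRNA2 also has parents GeneD, Kinase, Ligand, mRNA1.
  GeneA also has parent GeneD.
MB(Prot1) = {GeneA, GeneC, GeneD, Kinase, Ligand, Prot2, TF3, mRNA1, mRNA2}, which has 9 nodes.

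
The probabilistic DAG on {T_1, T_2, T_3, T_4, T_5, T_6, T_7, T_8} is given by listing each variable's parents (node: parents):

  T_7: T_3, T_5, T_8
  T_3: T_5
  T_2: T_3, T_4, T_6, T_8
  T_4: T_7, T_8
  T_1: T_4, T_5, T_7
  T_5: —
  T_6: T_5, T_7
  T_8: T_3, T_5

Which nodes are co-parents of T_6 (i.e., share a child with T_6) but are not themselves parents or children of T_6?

{T_3, T_4, T_8}

Children of T_6: T_2.
  T_2's other parents are T_3, T_4, T_8.
Excluding nodes already adjacent to T_6 (T_2, T_5, T_7), the co-parent-only contribution is {T_3, T_4, T_8}.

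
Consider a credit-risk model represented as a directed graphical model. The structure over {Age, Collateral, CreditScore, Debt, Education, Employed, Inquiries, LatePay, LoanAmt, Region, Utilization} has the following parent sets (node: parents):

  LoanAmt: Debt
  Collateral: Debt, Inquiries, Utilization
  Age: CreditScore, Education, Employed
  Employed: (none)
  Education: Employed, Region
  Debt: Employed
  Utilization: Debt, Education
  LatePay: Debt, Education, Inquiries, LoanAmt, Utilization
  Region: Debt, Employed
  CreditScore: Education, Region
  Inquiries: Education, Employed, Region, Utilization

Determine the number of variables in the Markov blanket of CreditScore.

Pa(CreditScore) = {Education, Region}.
Ch(CreditScore) = {Age}.
Parents of each child, excluding CreditScore:
  parents(Age) \ {CreditScore} = {Education, Employed}.
MB(CreditScore) = {Age, Education, Employed, Region}, which has 4 nodes.

4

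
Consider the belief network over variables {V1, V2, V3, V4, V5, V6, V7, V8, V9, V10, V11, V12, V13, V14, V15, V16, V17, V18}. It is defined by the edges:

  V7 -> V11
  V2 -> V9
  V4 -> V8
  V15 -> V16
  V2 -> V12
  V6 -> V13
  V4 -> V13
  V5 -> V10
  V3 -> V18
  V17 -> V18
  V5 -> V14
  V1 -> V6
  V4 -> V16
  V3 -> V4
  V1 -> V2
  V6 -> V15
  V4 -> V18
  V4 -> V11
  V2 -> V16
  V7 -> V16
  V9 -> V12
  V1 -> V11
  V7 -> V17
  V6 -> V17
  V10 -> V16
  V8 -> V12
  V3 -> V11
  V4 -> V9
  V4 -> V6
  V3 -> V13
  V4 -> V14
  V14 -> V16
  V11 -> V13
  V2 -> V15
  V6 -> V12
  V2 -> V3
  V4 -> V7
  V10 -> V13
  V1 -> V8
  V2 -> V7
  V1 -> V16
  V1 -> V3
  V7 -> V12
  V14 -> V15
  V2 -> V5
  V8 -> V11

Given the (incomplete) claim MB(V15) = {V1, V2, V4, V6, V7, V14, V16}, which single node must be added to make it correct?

V10

The Markov blanket of a node is its parents, its children, and the other parents of its children.
V15's parents: V2, V6, V14.
Ch(V15) = {V16}.
Co-parents of V15 (other parents of its children):
  V16's other parents are V1, V2, V4, V7, V10, V14.
MB(V15) = {V1, V2, V4, V6, V7, V10, V14, V16}.
Comparing with the claimed set, V10 is missing.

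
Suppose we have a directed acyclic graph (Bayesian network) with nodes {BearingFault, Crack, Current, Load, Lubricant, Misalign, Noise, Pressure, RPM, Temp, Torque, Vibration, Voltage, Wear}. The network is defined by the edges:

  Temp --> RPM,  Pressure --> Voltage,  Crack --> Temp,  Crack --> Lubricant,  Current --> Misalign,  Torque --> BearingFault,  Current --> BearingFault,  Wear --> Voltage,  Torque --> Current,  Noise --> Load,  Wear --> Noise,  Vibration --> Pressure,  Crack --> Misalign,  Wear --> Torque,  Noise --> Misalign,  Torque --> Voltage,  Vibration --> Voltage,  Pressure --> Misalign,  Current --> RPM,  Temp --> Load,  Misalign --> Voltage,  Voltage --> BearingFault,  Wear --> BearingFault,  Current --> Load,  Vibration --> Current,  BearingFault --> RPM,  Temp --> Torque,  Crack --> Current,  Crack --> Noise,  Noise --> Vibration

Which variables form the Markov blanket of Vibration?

{Crack, Current, Misalign, Noise, Pressure, Torque, Voltage, Wear}

By definition, MB(Vibration) is built from Vibration's parents, Vibration's children, and the co-parents of Vibration.
Vibration has parent Noise.
Ch(Vibration) = {Current, Pressure, Voltage}.
Co-parents of Vibration (other parents of its children):
  Current: Crack, Torque
  Pressure: —
  Voltage: Misalign, Pressure, Torque, Wear
MB(Vibration) = {Crack, Current, Misalign, Noise, Pressure, Torque, Voltage, Wear}.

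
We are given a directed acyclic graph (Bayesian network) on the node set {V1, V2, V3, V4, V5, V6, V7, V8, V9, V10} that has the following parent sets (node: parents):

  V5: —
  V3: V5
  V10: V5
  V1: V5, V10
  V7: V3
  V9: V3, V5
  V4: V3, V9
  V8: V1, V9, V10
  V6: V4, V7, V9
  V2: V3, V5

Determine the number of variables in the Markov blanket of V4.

Recall MB(v) = parents ∪ children ∪ spouses, where spouses are the other parents of v's children.
Children of V4: V6.
V4 has parents V3, V9.
Co-parents of V4 (other parents of its children):
  V6's other parents are V7, V9.
MB(V4) = {V3, V6, V7, V9}, which has 4 nodes.

4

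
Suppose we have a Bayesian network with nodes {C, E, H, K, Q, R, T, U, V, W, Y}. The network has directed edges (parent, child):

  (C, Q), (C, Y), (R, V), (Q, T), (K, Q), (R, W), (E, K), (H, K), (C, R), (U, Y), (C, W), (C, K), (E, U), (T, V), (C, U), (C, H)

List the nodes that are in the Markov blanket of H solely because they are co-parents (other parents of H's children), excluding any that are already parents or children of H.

Children of H: K.
  K also has parents C, E.
Excluding nodes already adjacent to H (C, K), the co-parent-only contribution is {E}.

{E}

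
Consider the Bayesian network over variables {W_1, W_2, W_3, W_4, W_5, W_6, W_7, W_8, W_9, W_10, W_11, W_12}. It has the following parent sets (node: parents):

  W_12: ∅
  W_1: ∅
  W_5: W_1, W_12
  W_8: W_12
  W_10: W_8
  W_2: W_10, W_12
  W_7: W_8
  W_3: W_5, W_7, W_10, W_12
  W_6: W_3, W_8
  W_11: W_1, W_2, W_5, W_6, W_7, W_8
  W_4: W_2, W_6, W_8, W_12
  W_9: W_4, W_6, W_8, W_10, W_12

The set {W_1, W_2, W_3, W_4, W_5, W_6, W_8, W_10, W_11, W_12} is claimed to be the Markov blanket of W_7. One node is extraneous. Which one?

W_4

W_7 has children W_3, W_11.
Parents of W_7: W_8.
Other parents of W_7's children:
  W_3's other parents are W_5, W_10, W_12.
  parents(W_11) \ {W_7} = {W_1, W_2, W_5, W_6, W_8}.
MB(W_7) = {W_1, W_2, W_3, W_5, W_6, W_8, W_10, W_11, W_12}.
W_4 is neither a parent, child, nor co-parent of W_7, so it does not belong.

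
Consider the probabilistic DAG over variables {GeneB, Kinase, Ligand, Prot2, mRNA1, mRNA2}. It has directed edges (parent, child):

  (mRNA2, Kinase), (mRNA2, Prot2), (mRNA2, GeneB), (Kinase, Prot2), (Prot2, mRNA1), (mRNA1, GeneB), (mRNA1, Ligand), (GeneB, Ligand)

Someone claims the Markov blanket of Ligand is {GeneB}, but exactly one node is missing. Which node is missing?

mRNA1

Ligand's children: none.
Ligand's parents: GeneB, mRNA1.
With no children, Ligand has no spouses; the co-parent set is empty.
MB(Ligand) = {GeneB, mRNA1}.
Comparing with the claimed set, mRNA1 is missing.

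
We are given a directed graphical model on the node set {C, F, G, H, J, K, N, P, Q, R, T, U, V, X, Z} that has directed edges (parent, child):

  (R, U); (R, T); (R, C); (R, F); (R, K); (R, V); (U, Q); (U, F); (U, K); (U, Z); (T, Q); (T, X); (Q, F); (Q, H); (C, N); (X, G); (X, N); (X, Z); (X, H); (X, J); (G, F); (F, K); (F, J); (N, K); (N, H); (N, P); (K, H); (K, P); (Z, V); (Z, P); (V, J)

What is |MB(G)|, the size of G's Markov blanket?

Recall MB(v) = parents ∪ children ∪ spouses, where spouses are the other parents of v's children.
G has parent X.
Children of G: F.
Co-parents of G (other parents of its children):
  F's other parents are Q, R, U.
MB(G) = {F, Q, R, U, X}, which has 5 nodes.

5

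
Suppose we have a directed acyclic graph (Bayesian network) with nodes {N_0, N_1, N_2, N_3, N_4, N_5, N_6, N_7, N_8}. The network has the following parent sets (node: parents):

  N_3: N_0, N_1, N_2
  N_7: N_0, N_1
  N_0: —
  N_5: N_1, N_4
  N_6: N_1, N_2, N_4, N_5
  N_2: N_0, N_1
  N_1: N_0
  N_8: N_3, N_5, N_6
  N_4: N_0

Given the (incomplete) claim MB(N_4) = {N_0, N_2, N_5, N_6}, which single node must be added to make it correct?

N_1

N_4's parents: N_0.
N_4 has children N_5, N_6.
Co-parents of N_4 (other parents of its children):
  N_5 also has parent N_1.
  parents(N_6) \ {N_4} = {N_1, N_2, N_5}.
MB(N_4) = {N_0, N_1, N_2, N_5, N_6}.
Comparing with the claimed set, N_1 is missing.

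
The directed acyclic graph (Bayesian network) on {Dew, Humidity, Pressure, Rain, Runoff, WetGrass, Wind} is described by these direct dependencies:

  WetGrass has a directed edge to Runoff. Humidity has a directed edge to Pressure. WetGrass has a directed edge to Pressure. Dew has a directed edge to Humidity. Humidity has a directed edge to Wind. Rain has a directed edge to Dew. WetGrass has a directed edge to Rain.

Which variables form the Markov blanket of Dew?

{Humidity, Rain}

Dew has child Humidity.
Pa(Dew) = {Rain}.
Co-parents of Dew (other parents of its children):
  Humidity: no additional parents.
Taking the union gives {Humidity, Rain}.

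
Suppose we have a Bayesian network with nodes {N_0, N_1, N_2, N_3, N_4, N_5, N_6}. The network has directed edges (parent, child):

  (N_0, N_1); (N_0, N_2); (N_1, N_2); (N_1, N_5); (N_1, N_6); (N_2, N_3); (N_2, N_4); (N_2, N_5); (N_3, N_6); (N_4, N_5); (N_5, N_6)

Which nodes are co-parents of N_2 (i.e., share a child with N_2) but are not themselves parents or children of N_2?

{}

Children of N_2: N_3, N_4, N_5.
  N_3 has no other parent.
  N_4 has no other parent.
  N_5's other parents are N_1, N_4.
Excluding nodes already adjacent to N_2 (N_0, N_1, N_3, N_4, N_5), the co-parent-only contribution is {}.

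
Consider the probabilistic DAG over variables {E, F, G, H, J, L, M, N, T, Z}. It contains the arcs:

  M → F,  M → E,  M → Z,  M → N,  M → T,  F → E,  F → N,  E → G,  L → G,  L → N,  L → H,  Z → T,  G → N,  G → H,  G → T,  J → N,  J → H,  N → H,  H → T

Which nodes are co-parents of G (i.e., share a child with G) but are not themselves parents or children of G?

Children of G: H, N, T.
  N: F, J, L, M
  H: J, L, N
  T: H, M, Z
Excluding nodes already adjacent to G (E, H, L, N, T), the co-parent-only contribution is {F, J, M, Z}.

{F, J, M, Z}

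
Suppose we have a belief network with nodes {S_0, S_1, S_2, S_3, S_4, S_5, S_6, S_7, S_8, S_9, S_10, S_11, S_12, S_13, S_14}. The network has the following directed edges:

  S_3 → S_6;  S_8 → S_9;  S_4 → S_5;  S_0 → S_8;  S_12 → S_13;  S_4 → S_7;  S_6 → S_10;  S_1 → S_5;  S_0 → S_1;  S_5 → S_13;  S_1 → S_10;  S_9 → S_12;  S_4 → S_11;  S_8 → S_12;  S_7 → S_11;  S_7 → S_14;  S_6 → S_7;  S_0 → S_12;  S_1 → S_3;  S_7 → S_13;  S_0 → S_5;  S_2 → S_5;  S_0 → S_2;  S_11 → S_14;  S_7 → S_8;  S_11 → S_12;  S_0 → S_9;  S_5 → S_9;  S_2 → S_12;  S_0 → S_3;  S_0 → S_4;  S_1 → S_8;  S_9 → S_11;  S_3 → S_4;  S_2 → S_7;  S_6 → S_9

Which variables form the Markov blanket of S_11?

{S_0, S_2, S_4, S_7, S_8, S_9, S_12, S_14}

A node's Markov blanket = Pa ∪ Ch ∪ (parents of Ch other than the node itself).
Pa(S_11) = {S_4, S_7, S_9}.
S_11's children: S_12, S_14.
Parents of each child, excluding S_11:
  S_12: S_0, S_2, S_8, S_9
  S_14: S_7
MB(S_11) = {S_0, S_2, S_4, S_7, S_8, S_9, S_12, S_14}.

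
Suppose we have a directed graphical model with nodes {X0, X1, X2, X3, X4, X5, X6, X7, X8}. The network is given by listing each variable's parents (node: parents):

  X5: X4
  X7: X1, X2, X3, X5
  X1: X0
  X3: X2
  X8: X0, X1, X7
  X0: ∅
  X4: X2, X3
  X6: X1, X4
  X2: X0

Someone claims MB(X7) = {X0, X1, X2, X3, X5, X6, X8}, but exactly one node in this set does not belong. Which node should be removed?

Parents of X7: X1, X2, X3, X5.
X7 has child X8.
Parents of each child, excluding X7:
  X8: X0, X1
MB(X7) = {X0, X1, X2, X3, X5, X8}.
X6 is neither a parent, child, nor co-parent of X7, so it does not belong.

X6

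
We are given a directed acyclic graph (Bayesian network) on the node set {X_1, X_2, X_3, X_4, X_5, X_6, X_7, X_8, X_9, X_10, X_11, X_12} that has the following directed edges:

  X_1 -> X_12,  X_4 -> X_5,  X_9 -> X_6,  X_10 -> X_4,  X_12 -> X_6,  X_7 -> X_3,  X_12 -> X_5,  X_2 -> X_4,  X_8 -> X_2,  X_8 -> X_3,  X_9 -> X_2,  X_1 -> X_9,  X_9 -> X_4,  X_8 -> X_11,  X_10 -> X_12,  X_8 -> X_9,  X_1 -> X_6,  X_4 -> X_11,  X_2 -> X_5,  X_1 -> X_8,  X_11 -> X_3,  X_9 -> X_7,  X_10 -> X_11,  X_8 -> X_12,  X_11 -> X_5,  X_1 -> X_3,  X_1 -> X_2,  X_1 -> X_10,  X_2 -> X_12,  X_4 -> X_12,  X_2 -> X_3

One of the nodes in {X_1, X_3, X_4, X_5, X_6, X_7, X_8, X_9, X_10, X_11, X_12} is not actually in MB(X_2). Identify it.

Parents of X_2: X_1, X_8, X_9.
X_2 has children X_3, X_4, X_5, X_12.
For each child, the remaining parents (spouses of X_2):
  X_4's other parents are X_9, X_10.
  X_12's other parents are X_1, X_4, X_8, X_10.
  X_3 also has parents X_1, X_7, X_8, X_11.
  X_5 also has parents X_4, X_11, X_12.
MB(X_2) = {X_1, X_3, X_4, X_5, X_7, X_8, X_9, X_10, X_11, X_12}.
X_6 is neither a parent, child, nor co-parent of X_2, so it does not belong.

X_6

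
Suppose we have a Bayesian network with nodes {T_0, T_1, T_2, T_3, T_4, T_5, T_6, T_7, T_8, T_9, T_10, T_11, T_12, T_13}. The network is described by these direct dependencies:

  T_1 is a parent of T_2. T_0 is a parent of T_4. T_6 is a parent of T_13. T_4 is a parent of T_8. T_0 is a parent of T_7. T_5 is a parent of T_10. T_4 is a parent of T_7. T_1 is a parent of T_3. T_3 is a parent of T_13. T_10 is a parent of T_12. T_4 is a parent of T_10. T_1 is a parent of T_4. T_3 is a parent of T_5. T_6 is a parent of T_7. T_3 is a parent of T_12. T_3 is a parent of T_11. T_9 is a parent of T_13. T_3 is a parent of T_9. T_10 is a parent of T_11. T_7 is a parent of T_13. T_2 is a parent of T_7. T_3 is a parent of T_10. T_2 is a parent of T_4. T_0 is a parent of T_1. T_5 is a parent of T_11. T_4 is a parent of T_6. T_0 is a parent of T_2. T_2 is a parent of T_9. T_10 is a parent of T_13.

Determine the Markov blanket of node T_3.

Parents of T_3: T_1.
Children of T_3: T_5, T_9, T_10, T_11, T_12, T_13.
For each child, the remaining parents (spouses of T_3):
  T_5: no additional parents.
  T_9 also has parent T_2.
  T_10's other parents are T_4, T_5.
  T_11 also has parents T_5, T_10.
  T_12 also has parent T_10.
  T_13's other parents are T_6, T_7, T_9, T_10.
So the Markov blanket of T_3 is {T_1, T_2, T_4, T_5, T_6, T_7, T_9, T_10, T_11, T_12, T_13}.

{T_1, T_2, T_4, T_5, T_6, T_7, T_9, T_10, T_11, T_12, T_13}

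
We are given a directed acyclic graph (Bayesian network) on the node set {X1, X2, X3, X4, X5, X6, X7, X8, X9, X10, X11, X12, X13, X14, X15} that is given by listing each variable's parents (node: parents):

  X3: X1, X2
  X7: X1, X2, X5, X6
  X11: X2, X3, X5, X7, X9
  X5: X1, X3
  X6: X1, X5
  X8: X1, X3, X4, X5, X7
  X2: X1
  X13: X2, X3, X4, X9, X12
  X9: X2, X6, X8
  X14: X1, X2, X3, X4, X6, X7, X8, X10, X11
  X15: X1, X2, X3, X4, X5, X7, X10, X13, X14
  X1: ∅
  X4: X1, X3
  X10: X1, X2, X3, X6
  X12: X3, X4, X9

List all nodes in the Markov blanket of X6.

{X1, X2, X3, X4, X5, X7, X8, X9, X10, X11, X14}

Pa(X6) = {X1, X5}.
Children of X6: X7, X9, X10, X14.
Co-parents of X6 (other parents of its children):
  parents(X7) \ {X6} = {X1, X2, X5}.
  X9's other parents are X2, X8.
  X10 also has parents X1, X2, X3.
  parents(X14) \ {X6} = {X1, X2, X3, X4, X7, X8, X10, X11}.
Taking the union gives {X1, X2, X3, X4, X5, X7, X8, X9, X10, X11, X14}.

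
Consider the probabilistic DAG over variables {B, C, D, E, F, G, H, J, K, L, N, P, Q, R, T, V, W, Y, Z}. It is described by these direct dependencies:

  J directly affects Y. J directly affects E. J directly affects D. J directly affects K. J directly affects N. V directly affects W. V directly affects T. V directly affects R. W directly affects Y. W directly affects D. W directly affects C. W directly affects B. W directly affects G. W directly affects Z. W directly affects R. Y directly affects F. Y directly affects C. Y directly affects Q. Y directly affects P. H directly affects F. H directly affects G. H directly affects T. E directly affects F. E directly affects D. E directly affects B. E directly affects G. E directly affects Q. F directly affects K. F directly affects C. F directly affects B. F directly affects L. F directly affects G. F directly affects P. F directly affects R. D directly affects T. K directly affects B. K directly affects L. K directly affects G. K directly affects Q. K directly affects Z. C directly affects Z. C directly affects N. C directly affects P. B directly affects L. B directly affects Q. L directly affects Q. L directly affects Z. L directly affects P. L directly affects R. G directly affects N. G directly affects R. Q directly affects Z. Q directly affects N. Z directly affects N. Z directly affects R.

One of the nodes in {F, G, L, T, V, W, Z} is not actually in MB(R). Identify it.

R has parents F, G, L, V, W, Z.
R's children: none.
R has no children, so there are no co-parents.
MB(R) = {F, G, L, V, W, Z}.
T is neither a parent, child, nor co-parent of R, so it does not belong.

T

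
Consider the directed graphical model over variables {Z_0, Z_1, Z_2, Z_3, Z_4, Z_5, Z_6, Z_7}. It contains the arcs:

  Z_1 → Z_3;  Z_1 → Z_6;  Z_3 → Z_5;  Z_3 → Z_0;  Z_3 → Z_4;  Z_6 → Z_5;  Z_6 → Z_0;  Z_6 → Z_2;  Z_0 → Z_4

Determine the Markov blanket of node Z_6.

{Z_0, Z_1, Z_2, Z_3, Z_5}

Z_6's parents: Z_1.
Z_6 has children Z_0, Z_2, Z_5.
Co-parents of Z_6 (other parents of its children):
  Z_5 also has parent Z_3.
  parents(Z_0) \ {Z_6} = {Z_3}.
  Z_2: no additional parents.
So the Markov blanket of Z_6 is {Z_0, Z_1, Z_2, Z_3, Z_5}.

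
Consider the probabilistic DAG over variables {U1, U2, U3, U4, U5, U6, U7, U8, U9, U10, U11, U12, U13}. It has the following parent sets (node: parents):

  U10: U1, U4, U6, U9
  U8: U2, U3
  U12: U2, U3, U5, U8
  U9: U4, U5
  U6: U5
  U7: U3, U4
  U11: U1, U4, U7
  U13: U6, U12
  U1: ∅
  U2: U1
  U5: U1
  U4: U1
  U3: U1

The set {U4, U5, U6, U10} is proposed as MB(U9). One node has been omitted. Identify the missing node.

U1

The Markov blanket of a node is its parents, its children, and the other parents of its children.
Children of U9: U10.
Pa(U9) = {U4, U5}.
Parents of each child, excluding U9:
  U10's other parents are U1, U4, U6.
MB(U9) = {U1, U4, U5, U6, U10}.
Comparing with the claimed set, U1 is missing.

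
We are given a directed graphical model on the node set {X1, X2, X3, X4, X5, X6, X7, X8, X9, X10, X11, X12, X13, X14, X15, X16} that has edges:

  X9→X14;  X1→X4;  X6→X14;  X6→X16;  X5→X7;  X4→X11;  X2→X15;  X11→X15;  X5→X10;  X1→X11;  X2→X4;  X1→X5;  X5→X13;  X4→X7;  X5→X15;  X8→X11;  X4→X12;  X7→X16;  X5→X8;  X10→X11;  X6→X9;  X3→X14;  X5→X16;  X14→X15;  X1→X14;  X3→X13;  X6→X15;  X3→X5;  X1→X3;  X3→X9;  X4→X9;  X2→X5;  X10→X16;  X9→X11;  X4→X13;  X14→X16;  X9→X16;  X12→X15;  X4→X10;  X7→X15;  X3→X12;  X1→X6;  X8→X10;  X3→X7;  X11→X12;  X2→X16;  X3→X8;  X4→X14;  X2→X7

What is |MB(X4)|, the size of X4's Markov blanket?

13

The Markov blanket of a node is its parents, its children, and the other parents of its children.
Pa(X4) = {X1, X2}.
Children of X4: X7, X9, X10, X11, X12, X13, X14.
Other parents of X4's children:
  X7: X2, X3, X5
  X9: X3, X6
  X10: X5, X8
  X11: X1, X8, X9, X10
  X12: X3, X11
  X13: X3, X5
  X14: X1, X3, X6, X9
MB(X4) = {X1, X2, X3, X5, X6, X7, X8, X9, X10, X11, X12, X13, X14}, which has 13 nodes.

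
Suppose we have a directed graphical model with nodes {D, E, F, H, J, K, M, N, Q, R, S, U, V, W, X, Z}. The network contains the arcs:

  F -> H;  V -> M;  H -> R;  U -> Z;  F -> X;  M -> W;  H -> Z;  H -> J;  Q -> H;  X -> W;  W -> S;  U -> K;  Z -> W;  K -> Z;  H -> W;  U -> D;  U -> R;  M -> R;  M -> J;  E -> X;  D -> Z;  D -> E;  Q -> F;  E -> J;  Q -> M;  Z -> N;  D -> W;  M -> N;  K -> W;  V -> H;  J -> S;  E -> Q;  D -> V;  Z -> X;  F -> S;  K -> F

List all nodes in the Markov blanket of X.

By definition, MB(X) is built from X's parents, X's children, and the co-parents of X.
X has parents E, F, Z.
Children of X: W.
Co-parents of X (other parents of its children):
  W: D, H, K, M, Z
Taking the union gives {D, E, F, H, K, M, W, Z}.

{D, E, F, H, K, M, W, Z}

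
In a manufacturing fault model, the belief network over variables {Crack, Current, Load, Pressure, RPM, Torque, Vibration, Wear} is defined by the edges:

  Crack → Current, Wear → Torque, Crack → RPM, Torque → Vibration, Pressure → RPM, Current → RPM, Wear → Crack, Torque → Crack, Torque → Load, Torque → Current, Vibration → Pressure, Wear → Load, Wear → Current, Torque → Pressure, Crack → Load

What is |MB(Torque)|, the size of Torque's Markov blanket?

6

The Markov blanket of a node is its parents, its children, and the other parents of its children.
Torque's parents: Wear.
Children of Torque: Crack, Current, Load, Pressure, Vibration.
For each child, the remaining parents (spouses of Torque):
  Crack's other parent is Wear.
  parents(Current) \ {Torque} = {Crack, Wear}.
  Vibration: no additional parents.
  Pressure's other parent is Vibration.
  Load also has parents Crack, Wear.
MB(Torque) = {Crack, Current, Load, Pressure, Vibration, Wear}, which has 6 nodes.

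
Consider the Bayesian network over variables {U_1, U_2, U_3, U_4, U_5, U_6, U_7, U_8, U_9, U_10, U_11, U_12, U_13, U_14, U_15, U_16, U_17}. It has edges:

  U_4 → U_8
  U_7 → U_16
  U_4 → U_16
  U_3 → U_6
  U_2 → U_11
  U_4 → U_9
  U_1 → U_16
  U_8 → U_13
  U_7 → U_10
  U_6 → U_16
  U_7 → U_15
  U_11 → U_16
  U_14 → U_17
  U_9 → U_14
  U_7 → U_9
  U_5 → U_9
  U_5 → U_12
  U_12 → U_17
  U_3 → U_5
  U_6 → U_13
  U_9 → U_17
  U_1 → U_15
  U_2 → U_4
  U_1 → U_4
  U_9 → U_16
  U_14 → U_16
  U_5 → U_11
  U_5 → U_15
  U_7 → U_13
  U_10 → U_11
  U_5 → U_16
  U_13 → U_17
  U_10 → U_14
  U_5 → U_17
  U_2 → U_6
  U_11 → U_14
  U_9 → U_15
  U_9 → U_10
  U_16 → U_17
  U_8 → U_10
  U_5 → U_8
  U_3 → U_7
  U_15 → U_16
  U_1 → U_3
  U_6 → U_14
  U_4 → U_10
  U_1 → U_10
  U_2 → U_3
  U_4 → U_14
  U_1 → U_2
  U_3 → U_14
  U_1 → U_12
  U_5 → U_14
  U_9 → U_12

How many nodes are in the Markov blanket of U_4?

13

Pa(U_4) = {U_1, U_2}.
U_4's children: U_8, U_9, U_10, U_14, U_16.
Co-parents of U_4 (other parents of its children):
  U_8: U_5
  U_9: U_5, U_7
  U_10: U_1, U_7, U_8, U_9
  U_14: U_3, U_5, U_6, U_9, U_10, U_11
  U_16: U_1, U_5, U_6, U_7, U_9, U_11, U_14, U_15
MB(U_4) = {U_1, U_2, U_3, U_5, U_6, U_7, U_8, U_9, U_10, U_11, U_14, U_15, U_16}, which has 13 nodes.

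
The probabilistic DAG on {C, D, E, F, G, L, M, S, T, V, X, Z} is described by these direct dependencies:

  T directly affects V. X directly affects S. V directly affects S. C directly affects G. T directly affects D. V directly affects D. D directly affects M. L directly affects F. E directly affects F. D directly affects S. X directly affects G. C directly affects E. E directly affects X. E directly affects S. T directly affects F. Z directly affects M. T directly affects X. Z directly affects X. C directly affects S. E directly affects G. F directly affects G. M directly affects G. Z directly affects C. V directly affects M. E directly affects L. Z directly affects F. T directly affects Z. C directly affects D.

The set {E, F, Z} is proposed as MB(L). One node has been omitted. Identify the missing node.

T

By definition, MB(L) is built from L's parents, L's children, and the co-parents of L.
L has child F.
L's parents: E.
Co-parents of L (other parents of its children):
  F also has parents E, T, Z.
MB(L) = {E, F, T, Z}.
Comparing with the claimed set, T is missing.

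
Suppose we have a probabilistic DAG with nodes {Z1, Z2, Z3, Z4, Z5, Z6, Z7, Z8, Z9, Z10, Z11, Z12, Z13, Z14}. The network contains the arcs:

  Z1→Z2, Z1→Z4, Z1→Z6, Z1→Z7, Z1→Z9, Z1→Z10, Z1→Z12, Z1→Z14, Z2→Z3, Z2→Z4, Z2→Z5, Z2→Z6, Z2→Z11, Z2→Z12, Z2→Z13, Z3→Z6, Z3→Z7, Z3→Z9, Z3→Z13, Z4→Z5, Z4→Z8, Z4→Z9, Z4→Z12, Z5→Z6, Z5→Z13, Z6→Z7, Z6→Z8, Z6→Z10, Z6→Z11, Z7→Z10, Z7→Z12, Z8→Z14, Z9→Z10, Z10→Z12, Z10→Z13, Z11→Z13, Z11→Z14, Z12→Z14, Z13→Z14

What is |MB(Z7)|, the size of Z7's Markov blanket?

8

The Markov blanket of a node is its parents, its children, and the other parents of its children.
Z7 has parents Z1, Z3, Z6.
Z7's children: Z10, Z12.
Parents of each child, excluding Z7:
  parents(Z10) \ {Z7} = {Z1, Z6, Z9}.
  parents(Z12) \ {Z7} = {Z1, Z2, Z4, Z10}.
MB(Z7) = {Z1, Z2, Z3, Z4, Z6, Z9, Z10, Z12}, which has 8 nodes.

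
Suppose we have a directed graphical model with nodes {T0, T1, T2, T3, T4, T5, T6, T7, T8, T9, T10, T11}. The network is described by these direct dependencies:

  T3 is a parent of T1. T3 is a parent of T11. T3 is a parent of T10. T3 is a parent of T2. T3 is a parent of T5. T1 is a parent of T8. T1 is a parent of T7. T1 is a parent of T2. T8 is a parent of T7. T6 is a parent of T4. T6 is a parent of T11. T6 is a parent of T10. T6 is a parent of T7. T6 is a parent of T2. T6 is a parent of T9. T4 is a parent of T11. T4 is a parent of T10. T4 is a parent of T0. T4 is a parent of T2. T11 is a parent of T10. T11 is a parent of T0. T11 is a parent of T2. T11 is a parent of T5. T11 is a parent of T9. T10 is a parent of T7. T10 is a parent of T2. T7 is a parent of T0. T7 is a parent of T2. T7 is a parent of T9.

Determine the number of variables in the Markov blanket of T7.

10

Parents of T7: T1, T6, T8, T10.
Ch(T7) = {T0, T2, T9}.
Parents of each child, excluding T7:
  T0's other parents are T4, T11.
  T2's other parents are T1, T3, T4, T6, T10, T11.
  T9 also has parents T6, T11.
MB(T7) = {T0, T1, T2, T3, T4, T6, T8, T9, T10, T11}, which has 10 nodes.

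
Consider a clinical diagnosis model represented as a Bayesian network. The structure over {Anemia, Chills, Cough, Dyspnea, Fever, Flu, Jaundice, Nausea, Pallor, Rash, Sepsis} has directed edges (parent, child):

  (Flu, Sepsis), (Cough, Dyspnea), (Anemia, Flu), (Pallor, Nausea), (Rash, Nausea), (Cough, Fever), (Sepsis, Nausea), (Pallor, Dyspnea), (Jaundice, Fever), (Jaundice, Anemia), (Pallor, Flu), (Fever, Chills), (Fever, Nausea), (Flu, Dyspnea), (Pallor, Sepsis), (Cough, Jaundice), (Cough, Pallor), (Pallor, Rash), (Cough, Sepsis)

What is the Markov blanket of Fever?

{Chills, Cough, Jaundice, Nausea, Pallor, Rash, Sepsis}

The Markov blanket of a node is its parents, its children, and the other parents of its children.
Fever's children: Chills, Nausea.
Pa(Fever) = {Cough, Jaundice}.
For each child, the remaining parents (spouses of Fever):
  Nausea: Pallor, Rash, Sepsis
  Chills: —
So the Markov blanket of Fever is {Chills, Cough, Jaundice, Nausea, Pallor, Rash, Sepsis}.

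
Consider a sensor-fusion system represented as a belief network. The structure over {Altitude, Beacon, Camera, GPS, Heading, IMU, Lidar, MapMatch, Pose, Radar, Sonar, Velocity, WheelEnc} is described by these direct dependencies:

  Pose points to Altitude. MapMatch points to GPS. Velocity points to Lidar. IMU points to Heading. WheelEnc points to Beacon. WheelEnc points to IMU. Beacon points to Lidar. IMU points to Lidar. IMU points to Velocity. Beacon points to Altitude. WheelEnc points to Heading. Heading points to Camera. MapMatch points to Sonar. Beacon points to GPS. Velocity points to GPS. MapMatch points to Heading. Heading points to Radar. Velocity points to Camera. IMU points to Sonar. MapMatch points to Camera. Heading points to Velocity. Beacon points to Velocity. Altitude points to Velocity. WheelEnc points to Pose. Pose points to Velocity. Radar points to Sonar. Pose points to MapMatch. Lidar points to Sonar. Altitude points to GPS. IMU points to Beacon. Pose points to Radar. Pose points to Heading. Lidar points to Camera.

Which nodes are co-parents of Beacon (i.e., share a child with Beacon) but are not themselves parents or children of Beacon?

Children of Beacon: Altitude, GPS, Lidar, Velocity.
  Altitude also has parent Pose.
  Velocity's other parents are Altitude, Heading, IMU, Pose.
  GPS's other parents are Altitude, MapMatch, Velocity.
  Lidar's other parents are IMU, Velocity.
Excluding nodes already adjacent to Beacon (Altitude, GPS, IMU, Lidar, Velocity, WheelEnc), the co-parent-only contribution is {Heading, MapMatch, Pose}.

{Heading, MapMatch, Pose}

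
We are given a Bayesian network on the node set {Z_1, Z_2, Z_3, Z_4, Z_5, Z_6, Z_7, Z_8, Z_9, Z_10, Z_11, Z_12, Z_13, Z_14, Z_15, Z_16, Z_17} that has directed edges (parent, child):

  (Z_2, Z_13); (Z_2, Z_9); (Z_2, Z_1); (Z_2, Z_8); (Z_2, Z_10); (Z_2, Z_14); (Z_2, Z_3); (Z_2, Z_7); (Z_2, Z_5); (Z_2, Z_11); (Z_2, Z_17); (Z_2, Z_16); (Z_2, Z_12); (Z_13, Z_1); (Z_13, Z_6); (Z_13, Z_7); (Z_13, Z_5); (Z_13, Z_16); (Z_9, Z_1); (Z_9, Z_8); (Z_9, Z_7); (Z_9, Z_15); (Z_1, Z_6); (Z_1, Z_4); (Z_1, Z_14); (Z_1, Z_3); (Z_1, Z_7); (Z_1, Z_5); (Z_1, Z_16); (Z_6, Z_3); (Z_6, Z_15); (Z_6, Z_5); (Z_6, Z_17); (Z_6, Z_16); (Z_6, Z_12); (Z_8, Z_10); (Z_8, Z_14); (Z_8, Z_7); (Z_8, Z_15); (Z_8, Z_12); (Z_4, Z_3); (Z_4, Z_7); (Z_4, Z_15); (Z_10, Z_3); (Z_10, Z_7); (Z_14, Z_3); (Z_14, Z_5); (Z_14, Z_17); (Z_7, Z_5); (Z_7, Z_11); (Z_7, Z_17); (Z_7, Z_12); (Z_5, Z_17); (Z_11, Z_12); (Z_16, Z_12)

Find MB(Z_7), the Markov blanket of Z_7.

{Z_1, Z_2, Z_4, Z_5, Z_6, Z_8, Z_9, Z_10, Z_11, Z_12, Z_13, Z_14, Z_16, Z_17}

A node's Markov blanket = Pa ∪ Ch ∪ (parents of Ch other than the node itself).
Pa(Z_7) = {Z_1, Z_2, Z_4, Z_8, Z_9, Z_10, Z_13}.
Ch(Z_7) = {Z_5, Z_11, Z_12, Z_17}.
Co-parents of Z_7 (other parents of its children):
  Z_5: Z_1, Z_2, Z_6, Z_13, Z_14
  Z_11: Z_2
  Z_17: Z_2, Z_5, Z_6, Z_14
  Z_12: Z_2, Z_6, Z_8, Z_11, Z_16
Union: {Z_1, Z_2, Z_4, Z_8, Z_9, Z_10, Z_13} ∪ {Z_5, Z_11, Z_12, Z_17} ∪ {Z_1, Z_2, Z_5, Z_6, Z_8, Z_11, Z_13, Z_14, Z_16} = {Z_1, Z_2, Z_4, Z_5, Z_6, Z_8, Z_9, Z_10, Z_11, Z_12, Z_13, Z_14, Z_16, Z_17}.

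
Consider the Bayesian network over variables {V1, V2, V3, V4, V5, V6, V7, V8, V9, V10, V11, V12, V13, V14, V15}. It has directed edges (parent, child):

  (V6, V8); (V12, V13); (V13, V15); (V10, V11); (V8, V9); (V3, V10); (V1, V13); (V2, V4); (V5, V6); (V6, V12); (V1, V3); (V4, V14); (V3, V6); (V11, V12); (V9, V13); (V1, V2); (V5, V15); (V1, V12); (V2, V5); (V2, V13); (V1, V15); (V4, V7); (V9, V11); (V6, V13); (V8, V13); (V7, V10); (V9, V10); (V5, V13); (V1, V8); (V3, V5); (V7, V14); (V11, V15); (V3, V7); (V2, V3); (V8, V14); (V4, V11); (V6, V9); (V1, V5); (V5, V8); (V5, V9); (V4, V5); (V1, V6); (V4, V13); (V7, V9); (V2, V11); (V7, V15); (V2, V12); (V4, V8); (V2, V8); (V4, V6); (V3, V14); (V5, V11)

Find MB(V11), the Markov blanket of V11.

{V1, V2, V4, V5, V6, V7, V9, V10, V12, V13, V15}

By definition, MB(V11) is built from V11's parents, V11's children, and the co-parents of V11.
Parents of V11: V2, V4, V5, V9, V10.
Ch(V11) = {V12, V15}.
Other parents of V11's children:
  V12 also has parents V1, V2, V6.
  V15 also has parents V1, V5, V7, V13.
Taking the union gives {V1, V2, V4, V5, V6, V7, V9, V10, V12, V13, V15}.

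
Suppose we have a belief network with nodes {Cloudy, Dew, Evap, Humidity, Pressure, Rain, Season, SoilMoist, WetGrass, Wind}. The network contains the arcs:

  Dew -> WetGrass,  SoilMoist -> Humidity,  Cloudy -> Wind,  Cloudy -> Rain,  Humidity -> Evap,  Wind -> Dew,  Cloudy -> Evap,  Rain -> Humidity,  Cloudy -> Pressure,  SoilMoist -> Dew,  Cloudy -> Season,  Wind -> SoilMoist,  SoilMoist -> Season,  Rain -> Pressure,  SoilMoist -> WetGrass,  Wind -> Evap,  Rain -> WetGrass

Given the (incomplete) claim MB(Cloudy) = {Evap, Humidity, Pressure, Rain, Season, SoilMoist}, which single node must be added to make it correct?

Wind

A node's Markov blanket = Pa ∪ Ch ∪ (parents of Ch other than the node itself).
Cloudy's parents: none.
Cloudy has children Evap, Pressure, Rain, Season, Wind.
For each child, the remaining parents (spouses of Cloudy):
  Wind: —
  Rain: —
  Evap: Humidity, Wind
  Pressure: Rain
  Season: SoilMoist
MB(Cloudy) = {Evap, Humidity, Pressure, Rain, Season, SoilMoist, Wind}.
Comparing with the claimed set, Wind is missing.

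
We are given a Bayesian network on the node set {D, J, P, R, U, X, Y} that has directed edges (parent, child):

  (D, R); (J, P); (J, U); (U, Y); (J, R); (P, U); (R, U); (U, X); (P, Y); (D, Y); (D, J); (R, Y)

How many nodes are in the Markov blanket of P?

Pa(P) = {J}.
Children of P: U, Y.
Other parents of P's children:
  U also has parents J, R.
  Y's other parents are D, R, U.
MB(P) = {D, J, R, U, Y}, which has 5 nodes.

5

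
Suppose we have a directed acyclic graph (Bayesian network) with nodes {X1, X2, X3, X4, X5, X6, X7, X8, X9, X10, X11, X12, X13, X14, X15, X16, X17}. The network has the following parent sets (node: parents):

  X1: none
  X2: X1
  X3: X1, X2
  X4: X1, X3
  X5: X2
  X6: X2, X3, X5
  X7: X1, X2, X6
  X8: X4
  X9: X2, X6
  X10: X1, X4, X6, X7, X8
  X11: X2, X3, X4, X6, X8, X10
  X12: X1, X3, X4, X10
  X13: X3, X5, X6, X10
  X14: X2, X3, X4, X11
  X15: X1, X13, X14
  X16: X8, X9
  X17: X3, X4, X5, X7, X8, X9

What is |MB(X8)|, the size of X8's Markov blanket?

X8's parents: X4.
X8's children: X10, X11, X16, X17.
For each child, the remaining parents (spouses of X8):
  X10's other parents are X1, X4, X6, X7.
  X11's other parents are X2, X3, X4, X6, X10.
  X16 also has parent X9.
  X17's other parents are X3, X4, X5, X7, X9.
MB(X8) = {X1, X2, X3, X4, X5, X6, X7, X9, X10, X11, X16, X17}, which has 12 nodes.

12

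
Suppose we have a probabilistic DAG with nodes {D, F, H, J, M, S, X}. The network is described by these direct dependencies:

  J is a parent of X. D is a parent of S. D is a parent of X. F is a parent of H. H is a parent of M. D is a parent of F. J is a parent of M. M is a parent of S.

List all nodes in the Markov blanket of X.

The Markov blanket of a node is its parents, its children, and the other parents of its children.
X's children: none.
X's parents: D, J.
X has no children, so there are no co-parents.
MB(X) = {D, J}.

{D, J}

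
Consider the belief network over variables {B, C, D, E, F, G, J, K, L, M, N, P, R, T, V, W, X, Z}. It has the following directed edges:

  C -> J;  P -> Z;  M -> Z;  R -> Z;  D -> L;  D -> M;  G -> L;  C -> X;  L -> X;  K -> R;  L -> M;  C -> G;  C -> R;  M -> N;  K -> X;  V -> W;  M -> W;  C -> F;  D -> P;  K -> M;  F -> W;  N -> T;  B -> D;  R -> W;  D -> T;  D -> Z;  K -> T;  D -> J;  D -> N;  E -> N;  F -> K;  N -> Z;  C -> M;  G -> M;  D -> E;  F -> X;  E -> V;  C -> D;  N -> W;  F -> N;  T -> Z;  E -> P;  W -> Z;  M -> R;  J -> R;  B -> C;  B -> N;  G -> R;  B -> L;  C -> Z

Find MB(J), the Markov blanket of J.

{C, D, G, K, M, R}

Recall MB(v) = parents ∪ children ∪ spouses, where spouses are the other parents of v's children.
J has parents C, D.
J has child R.
Other parents of J's children:
  R: C, G, K, M
MB(J) = {C, D, G, K, M, R}.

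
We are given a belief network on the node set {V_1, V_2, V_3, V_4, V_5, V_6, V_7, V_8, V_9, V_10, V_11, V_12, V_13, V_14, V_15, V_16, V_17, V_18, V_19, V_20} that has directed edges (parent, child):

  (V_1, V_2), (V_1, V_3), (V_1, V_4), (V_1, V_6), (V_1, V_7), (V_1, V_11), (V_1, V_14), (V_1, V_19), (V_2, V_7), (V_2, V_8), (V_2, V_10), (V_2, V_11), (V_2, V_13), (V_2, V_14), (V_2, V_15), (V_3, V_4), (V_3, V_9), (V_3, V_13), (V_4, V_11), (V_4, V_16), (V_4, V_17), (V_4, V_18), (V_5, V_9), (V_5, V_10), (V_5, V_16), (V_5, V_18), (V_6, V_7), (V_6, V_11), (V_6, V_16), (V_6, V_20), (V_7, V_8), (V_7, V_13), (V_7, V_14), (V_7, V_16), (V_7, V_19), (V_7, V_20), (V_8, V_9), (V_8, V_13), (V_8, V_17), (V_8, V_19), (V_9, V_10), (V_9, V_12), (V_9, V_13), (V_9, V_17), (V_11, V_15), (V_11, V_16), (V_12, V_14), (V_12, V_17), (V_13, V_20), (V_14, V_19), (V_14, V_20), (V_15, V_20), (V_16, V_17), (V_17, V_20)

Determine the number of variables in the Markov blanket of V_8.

13

Pa(V_8) = {V_2, V_7}.
Children of V_8: V_9, V_13, V_17, V_19.
Parents of each child, excluding V_8:
  V_9 also has parents V_3, V_5.
  parents(V_13) \ {V_8} = {V_2, V_3, V_7, V_9}.
  V_17's other parents are V_4, V_9, V_12, V_16.
  V_19's other parents are V_1, V_7, V_14.
MB(V_8) = {V_1, V_2, V_3, V_4, V_5, V_7, V_9, V_12, V_13, V_14, V_16, V_17, V_19}, which has 13 nodes.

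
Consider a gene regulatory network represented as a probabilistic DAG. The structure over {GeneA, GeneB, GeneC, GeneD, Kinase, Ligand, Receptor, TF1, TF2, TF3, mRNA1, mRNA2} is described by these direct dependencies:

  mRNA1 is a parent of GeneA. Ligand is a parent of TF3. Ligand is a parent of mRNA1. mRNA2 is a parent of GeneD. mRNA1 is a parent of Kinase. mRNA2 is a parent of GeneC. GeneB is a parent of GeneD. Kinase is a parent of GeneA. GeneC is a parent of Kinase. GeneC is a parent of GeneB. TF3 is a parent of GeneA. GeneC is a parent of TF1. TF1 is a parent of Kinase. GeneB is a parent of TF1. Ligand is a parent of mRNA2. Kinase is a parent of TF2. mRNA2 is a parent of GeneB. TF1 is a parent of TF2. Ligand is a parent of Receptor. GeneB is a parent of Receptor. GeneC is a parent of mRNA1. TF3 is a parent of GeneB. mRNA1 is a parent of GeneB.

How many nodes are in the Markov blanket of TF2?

2

Ch(TF2) = {}.
TF2 has parents Kinase, TF1.
With no children, TF2 has no spouses; the co-parent set is empty.
MB(TF2) = {Kinase, TF1}, which has 2 nodes.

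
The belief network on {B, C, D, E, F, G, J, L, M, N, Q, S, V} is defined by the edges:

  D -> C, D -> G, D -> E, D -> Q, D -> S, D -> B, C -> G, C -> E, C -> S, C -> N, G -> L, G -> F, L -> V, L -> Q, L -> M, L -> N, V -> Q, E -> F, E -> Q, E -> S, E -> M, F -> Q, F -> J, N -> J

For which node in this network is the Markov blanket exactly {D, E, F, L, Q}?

V

The target node must have every member of {D, E, F, L, Q} as a parent, child, or co-parent, and no others.
Parents of V: L; children: Q; co-parents: D, E, F, L.
These exactly cover the given set, so the node is V.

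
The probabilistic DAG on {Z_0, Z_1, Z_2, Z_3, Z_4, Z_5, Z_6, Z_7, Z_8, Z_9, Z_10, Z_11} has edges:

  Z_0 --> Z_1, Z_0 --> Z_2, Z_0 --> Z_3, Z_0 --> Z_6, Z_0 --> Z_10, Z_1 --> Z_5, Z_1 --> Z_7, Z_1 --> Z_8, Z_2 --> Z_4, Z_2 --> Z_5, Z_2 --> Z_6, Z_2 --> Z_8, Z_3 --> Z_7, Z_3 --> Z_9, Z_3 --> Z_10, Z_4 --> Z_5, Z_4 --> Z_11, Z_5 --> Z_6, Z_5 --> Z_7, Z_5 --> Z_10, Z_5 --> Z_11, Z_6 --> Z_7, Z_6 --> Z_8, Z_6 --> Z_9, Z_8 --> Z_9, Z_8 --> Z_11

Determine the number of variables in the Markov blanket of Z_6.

A node's Markov blanket = Pa ∪ Ch ∪ (parents of Ch other than the node itself).
Parents of Z_6: Z_0, Z_2, Z_5.
Z_6's children: Z_7, Z_8, Z_9.
Parents of each child, excluding Z_6:
  parents(Z_7) \ {Z_6} = {Z_1, Z_3, Z_5}.
  Z_8 also has parents Z_1, Z_2.
  parents(Z_9) \ {Z_6} = {Z_3, Z_8}.
MB(Z_6) = {Z_0, Z_1, Z_2, Z_3, Z_5, Z_7, Z_8, Z_9}, which has 8 nodes.

8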